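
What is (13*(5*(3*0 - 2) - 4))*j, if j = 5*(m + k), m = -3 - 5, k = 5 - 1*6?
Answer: 8190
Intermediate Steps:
k = -1 (k = 5 - 6 = -1)
m = -8
j = -45 (j = 5*(-8 - 1) = 5*(-9) = -45)
(13*(5*(3*0 - 2) - 4))*j = (13*(5*(3*0 - 2) - 4))*(-45) = (13*(5*(0 - 2) - 4))*(-45) = (13*(5*(-2) - 4))*(-45) = (13*(-10 - 4))*(-45) = (13*(-14))*(-45) = -182*(-45) = 8190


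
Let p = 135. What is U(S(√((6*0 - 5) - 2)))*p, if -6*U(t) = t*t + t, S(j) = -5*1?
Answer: -450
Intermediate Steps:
S(j) = -5
U(t) = -t/6 - t²/6 (U(t) = -(t*t + t)/6 = -(t² + t)/6 = -(t + t²)/6 = -t/6 - t²/6)
U(S(√((6*0 - 5) - 2)))*p = -⅙*(-5)*(1 - 5)*135 = -⅙*(-5)*(-4)*135 = -10/3*135 = -450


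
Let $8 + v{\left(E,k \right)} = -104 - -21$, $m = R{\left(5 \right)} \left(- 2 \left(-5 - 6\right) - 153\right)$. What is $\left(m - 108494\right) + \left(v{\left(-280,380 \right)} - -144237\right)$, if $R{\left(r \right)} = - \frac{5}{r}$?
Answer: $35783$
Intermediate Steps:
$m = 131$ ($m = - \frac{5}{5} \left(- 2 \left(-5 - 6\right) - 153\right) = \left(-5\right) \frac{1}{5} \left(\left(-2\right) \left(-11\right) - 153\right) = - (22 - 153) = \left(-1\right) \left(-131\right) = 131$)
$v{\left(E,k \right)} = -91$ ($v{\left(E,k \right)} = -8 - 83 = -91$)
$\left(m - 108494\right) + \left(v{\left(-280,380 \right)} - -144237\right) = \left(131 - 108494\right) - -144146 = -108363 + \left(-91 + 144237\right) = -108363 + 144146 = 35783$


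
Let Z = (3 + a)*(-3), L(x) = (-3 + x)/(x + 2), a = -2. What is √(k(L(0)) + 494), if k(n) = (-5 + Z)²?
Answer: 3*√62 ≈ 23.622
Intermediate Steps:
L(x) = (-3 + x)/(2 + x)
Z = -3 (Z = (3 - 2)*(-3) = 1*(-3) = -3)
k(n) = 64 (k(n) = (-5 - 3)² = (-8)² = 64)
√(k(L(0)) + 494) = √(64 + 494) = √558 = 3*√62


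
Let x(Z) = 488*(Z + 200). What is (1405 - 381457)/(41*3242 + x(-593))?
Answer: 190026/29431 ≈ 6.4567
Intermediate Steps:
x(Z) = 97600 + 488*Z (x(Z) = 488*(200 + Z) = 97600 + 488*Z)
(1405 - 381457)/(41*3242 + x(-593)) = (1405 - 381457)/(41*3242 + (97600 + 488*(-593))) = -380052/(132922 + (97600 - 289384)) = -380052/(132922 - 191784) = -380052/(-58862) = -380052*(-1/58862) = 190026/29431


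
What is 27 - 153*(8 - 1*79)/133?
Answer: 14454/133 ≈ 108.68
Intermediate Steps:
27 - 153*(8 - 1*79)/133 = 27 - 153*(8 - 79)/133 = 27 - (-10863)/133 = 27 - 153*(-71/133) = 27 + 10863/133 = 14454/133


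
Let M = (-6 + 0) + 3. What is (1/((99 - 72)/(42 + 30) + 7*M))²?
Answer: 64/27225 ≈ 0.0023508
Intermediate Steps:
M = -3 (M = -6 + 3 = -3)
(1/((99 - 72)/(42 + 30) + 7*M))² = (1/((99 - 72)/(42 + 30) + 7*(-3)))² = (1/(27/72 - 21))² = (1/(27*(1/72) - 21))² = (1/(3/8 - 21))² = (1/(-165/8))² = (-8/165)² = 64/27225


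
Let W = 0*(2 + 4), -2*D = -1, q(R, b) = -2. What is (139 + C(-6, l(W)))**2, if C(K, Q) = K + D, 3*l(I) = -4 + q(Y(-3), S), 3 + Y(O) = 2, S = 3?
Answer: 71289/4 ≈ 17822.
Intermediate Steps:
Y(O) = -1 (Y(O) = -3 + 2 = -1)
D = 1/2 (D = -1/2*(-1) = 1/2 ≈ 0.50000)
W = 0 (W = 0*6 = 0)
l(I) = -2 (l(I) = (-4 - 2)/3 = (1/3)*(-6) = -2)
C(K, Q) = 1/2 + K (C(K, Q) = K + 1/2 = 1/2 + K)
(139 + C(-6, l(W)))**2 = (139 + (1/2 - 6))**2 = (139 - 11/2)**2 = (267/2)**2 = 71289/4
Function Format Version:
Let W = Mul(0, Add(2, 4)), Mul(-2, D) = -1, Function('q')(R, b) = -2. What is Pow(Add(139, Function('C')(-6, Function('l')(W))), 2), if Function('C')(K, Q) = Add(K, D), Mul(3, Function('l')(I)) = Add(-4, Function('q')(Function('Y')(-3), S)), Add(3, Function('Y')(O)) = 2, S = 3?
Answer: Rational(71289, 4) ≈ 17822.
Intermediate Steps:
Function('Y')(O) = -1 (Function('Y')(O) = Add(-3, 2) = -1)
D = Rational(1, 2) (D = Mul(Rational(-1, 2), -1) = Rational(1, 2) ≈ 0.50000)
W = 0 (W = Mul(0, 6) = 0)
Function('l')(I) = -2 (Function('l')(I) = Mul(Rational(1, 3), Add(-4, -2)) = Mul(Rational(1, 3), -6) = -2)
Function('C')(K, Q) = Add(Rational(1, 2), K) (Function('C')(K, Q) = Add(K, Rational(1, 2)) = Add(Rational(1, 2), K))
Pow(Add(139, Function('C')(-6, Function('l')(W))), 2) = Pow(Add(139, Add(Rational(1, 2), -6)), 2) = Pow(Add(139, Rational(-11, 2)), 2) = Pow(Rational(267, 2), 2) = Rational(71289, 4)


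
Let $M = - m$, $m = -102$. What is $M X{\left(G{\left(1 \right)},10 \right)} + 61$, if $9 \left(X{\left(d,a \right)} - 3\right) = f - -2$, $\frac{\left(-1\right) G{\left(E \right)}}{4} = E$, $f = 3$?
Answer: $\frac{1271}{3} \approx 423.67$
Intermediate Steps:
$G{\left(E \right)} = - 4 E$
$X{\left(d,a \right)} = \frac{32}{9}$ ($X{\left(d,a \right)} = 3 + \frac{3 - -2}{9} = 3 + \frac{3 + 2}{9} = 3 + \frac{1}{9} \cdot 5 = 3 + \frac{5}{9} = \frac{32}{9}$)
$M = 102$ ($M = \left(-1\right) \left(-102\right) = 102$)
$M X{\left(G{\left(1 \right)},10 \right)} + 61 = 102 \cdot \frac{32}{9} + 61 = \frac{1088}{3} + 61 = \frac{1271}{3}$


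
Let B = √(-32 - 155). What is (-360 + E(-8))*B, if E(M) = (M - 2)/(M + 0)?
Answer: -1435*I*√187/4 ≈ -4905.8*I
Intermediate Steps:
B = I*√187 (B = √(-187) = I*√187 ≈ 13.675*I)
E(M) = (-2 + M)/M
(-360 + E(-8))*B = (-360 + (-2 - 8)/(-8))*(I*√187) = (-360 - ⅛*(-10))*(I*√187) = (-360 + 5/4)*(I*√187) = -1435*I*√187/4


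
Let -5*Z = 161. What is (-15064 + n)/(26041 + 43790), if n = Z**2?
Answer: -116893/581925 ≈ -0.20087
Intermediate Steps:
Z = -161/5 (Z = -1/5*161 = -161/5 ≈ -32.200)
n = 25921/25 (n = (-161/5)**2 = 25921/25 ≈ 1036.8)
(-15064 + n)/(26041 + 43790) = (-15064 + 25921/25)/(26041 + 43790) = -350679/25/69831 = -350679/25*1/69831 = -116893/581925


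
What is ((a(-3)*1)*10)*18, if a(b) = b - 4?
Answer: -1260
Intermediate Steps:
a(b) = -4 + b
((a(-3)*1)*10)*18 = (((-4 - 3)*1)*10)*18 = (-7*1*10)*18 = -7*10*18 = -70*18 = -1260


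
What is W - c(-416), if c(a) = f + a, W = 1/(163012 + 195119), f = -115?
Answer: 190167562/358131 ≈ 531.00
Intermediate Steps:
W = 1/358131 ≈ 2.7923e-6
c(a) = -115 + a
W - c(-416) = 1/358131 - (-115 - 416) = 1/358131 - 1*(-531) = 1/358131 + 531 = 190167562/358131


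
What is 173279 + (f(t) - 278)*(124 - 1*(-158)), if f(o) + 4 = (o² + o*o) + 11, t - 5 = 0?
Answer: 110957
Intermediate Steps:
t = 5 (t = 5 + 0 = 5)
f(o) = 7 + 2*o² (f(o) = -4 + ((o² + o*o) + 11) = -4 + ((o² + o²) + 11) = -4 + (2*o² + 11) = -4 + (11 + 2*o²) = 7 + 2*o²)
173279 + (f(t) - 278)*(124 - 1*(-158)) = 173279 + ((7 + 2*5²) - 278)*(124 - 1*(-158)) = 173279 + ((7 + 2*25) - 278)*(124 + 158) = 173279 + ((7 + 50) - 278)*282 = 173279 + (57 - 278)*282 = 173279 - 221*282 = 173279 - 62322 = 110957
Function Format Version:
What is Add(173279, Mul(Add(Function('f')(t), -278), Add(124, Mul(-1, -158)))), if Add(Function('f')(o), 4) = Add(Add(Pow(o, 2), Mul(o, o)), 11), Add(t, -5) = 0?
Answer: 110957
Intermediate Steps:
t = 5 (t = Add(5, 0) = 5)
Function('f')(o) = Add(7, Mul(2, Pow(o, 2))) (Function('f')(o) = Add(-4, Add(Add(Pow(o, 2), Mul(o, o)), 11)) = Add(-4, Add(Add(Pow(o, 2), Pow(o, 2)), 11)) = Add(-4, Add(Mul(2, Pow(o, 2)), 11)) = Add(-4, Add(11, Mul(2, Pow(o, 2)))) = Add(7, Mul(2, Pow(o, 2))))
Add(173279, Mul(Add(Function('f')(t), -278), Add(124, Mul(-1, -158)))) = Add(173279, Mul(Add(Add(7, Mul(2, Pow(5, 2))), -278), Add(124, Mul(-1, -158)))) = Add(173279, Mul(Add(Add(7, Mul(2, 25)), -278), Add(124, 158))) = Add(173279, Mul(Add(Add(7, 50), -278), 282)) = Add(173279, Mul(Add(57, -278), 282)) = Add(173279, Mul(-221, 282)) = Add(173279, -62322) = 110957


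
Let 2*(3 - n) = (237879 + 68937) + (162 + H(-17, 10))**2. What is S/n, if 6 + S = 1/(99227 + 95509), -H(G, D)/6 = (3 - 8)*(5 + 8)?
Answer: 1168415/59541895152 ≈ 1.9623e-5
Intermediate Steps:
H(G, D) = 390 (H(G, D) = -6*(3 - 8)*(5 + 8) = -(-30)*13 = -6*(-65) = 390)
S = -1168415/194736 (S = -6 + 1/(99227 + 95509) = -6 + 1/194736 = -1168415/194736 ≈ -6.0000)
n = -305757 (n = 3 - ((237879 + 68937) + (162 + 390)**2)/2 = 3 - (306816 + 552**2)/2 = 3 - (306816 + 304704)/2 = 3 - 1/2*611520 = 3 - 305760 = -305757)
S/n = -1168415/194736/(-305757) = -1168415/194736*(-1/305757) = 1168415/59541895152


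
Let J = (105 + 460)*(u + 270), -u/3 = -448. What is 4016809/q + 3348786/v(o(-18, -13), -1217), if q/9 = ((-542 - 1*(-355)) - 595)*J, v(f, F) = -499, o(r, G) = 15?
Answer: -21492586167975571/3202593267420 ≈ -6711.0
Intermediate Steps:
u = 1344 (u = -3*(-448) = 1344)
J = 911910 (J = (105 + 460)*(1344 + 270) = 565*1614 = 911910)
q = -6418022580 (q = 9*(((-542 - 1*(-355)) - 595)*911910) = 9*(((-542 + 355) - 595)*911910) = 9*((-187 - 595)*911910) = 9*(-782*911910) = 9*(-713113620) = -6418022580)
4016809/q + 3348786/v(o(-18, -13), -1217) = 4016809/(-6418022580) + 3348786/(-499) = 4016809*(-1/6418022580) + 3348786*(-1/499) = -4016809/6418022580 - 3348786/499 = -21492586167975571/3202593267420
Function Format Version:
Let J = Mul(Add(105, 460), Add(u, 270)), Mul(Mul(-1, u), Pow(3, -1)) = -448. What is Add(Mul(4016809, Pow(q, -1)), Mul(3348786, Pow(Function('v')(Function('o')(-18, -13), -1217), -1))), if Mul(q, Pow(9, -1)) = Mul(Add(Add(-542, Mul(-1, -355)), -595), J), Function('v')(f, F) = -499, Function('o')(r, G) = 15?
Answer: Rational(-21492586167975571, 3202593267420) ≈ -6711.0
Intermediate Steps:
u = 1344 (u = Mul(-3, -448) = 1344)
J = 911910 (J = Mul(Add(105, 460), Add(1344, 270)) = Mul(565, 1614) = 911910)
q = -6418022580 (q = Mul(9, Mul(Add(Add(-542, Mul(-1, -355)), -595), 911910)) = Mul(9, Mul(Add(Add(-542, 355), -595), 911910)) = Mul(9, Mul(Add(-187, -595), 911910)) = Mul(9, Mul(-782, 911910)) = Mul(9, -713113620) = -6418022580)
Add(Mul(4016809, Pow(q, -1)), Mul(3348786, Pow(Function('v')(Function('o')(-18, -13), -1217), -1))) = Add(Mul(4016809, Pow(-6418022580, -1)), Mul(3348786, Pow(-499, -1))) = Add(Mul(4016809, Rational(-1, 6418022580)), Mul(3348786, Rational(-1, 499))) = Add(Rational(-4016809, 6418022580), Rational(-3348786, 499)) = Rational(-21492586167975571, 3202593267420)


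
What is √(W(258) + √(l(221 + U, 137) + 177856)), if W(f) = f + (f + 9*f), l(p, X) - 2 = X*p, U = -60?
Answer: √(2838 + √199915) ≈ 57.316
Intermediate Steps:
l(p, X) = 2 + X*p
W(f) = 11*f (W(f) = f + 10*f = 11*f)
√(W(258) + √(l(221 + U, 137) + 177856)) = √(11*258 + √((2 + 137*(221 - 60)) + 177856)) = √(2838 + √((2 + 137*161) + 177856)) = √(2838 + √((2 + 22057) + 177856)) = √(2838 + √(22059 + 177856)) = √(2838 + √199915)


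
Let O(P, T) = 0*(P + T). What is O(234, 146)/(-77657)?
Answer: 0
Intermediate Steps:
O(P, T) = 0
O(234, 146)/(-77657) = 0/(-77657) = 0*(-1/77657) = 0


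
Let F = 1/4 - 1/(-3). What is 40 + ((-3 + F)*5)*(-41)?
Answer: 6425/12 ≈ 535.42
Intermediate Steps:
F = 7/12 (F = 1*(1/4) - 1*(-1/3) = 1/4 + 1/3 = 7/12 ≈ 0.58333)
40 + ((-3 + F)*5)*(-41) = 40 + ((-3 + 7/12)*5)*(-41) = 40 - 29/12*5*(-41) = 40 - 145/12*(-41) = 40 + 5945/12 = 6425/12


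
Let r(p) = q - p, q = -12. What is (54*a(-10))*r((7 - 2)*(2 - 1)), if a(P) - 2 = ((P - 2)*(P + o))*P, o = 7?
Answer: 328644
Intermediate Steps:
a(P) = 2 + P*(-2 + P)*(7 + P) (a(P) = 2 + ((P - 2)*(P + 7))*P = 2 + ((-2 + P)*(7 + P))*P = 2 + P*(-2 + P)*(7 + P))
r(p) = -12 - p
(54*a(-10))*r((7 - 2)*(2 - 1)) = (54*(2 + (-10)³ - 14*(-10) + 5*(-10)²))*(-12 - (7 - 2)*(2 - 1)) = (54*(2 - 1000 + 140 + 5*100))*(-12 - 5) = (54*(2 - 1000 + 140 + 500))*(-12 - 1*5) = (54*(-358))*(-12 - 5) = -19332*(-17) = 328644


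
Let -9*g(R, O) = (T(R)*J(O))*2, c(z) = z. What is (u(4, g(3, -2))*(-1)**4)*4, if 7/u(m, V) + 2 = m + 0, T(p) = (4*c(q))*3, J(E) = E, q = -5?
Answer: 14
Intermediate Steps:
T(p) = -60 (T(p) = (4*(-5))*3 = -20*3 = -60)
g(R, O) = 40*O/3 (g(R, O) = -(-60*O)*2/9 = -(-40)*O/3 = 40*O/3)
u(m, V) = 7/(-2 + m) (u(m, V) = 7/(-2 + (m + 0)) = 7/(-2 + m))
(u(4, g(3, -2))*(-1)**4)*4 = ((7/(-2 + 4))*(-1)**4)*4 = ((7/2)*1)*4 = (7/2)*4 = 14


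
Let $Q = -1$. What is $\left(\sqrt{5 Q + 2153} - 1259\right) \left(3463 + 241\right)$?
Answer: $-4663336 + 7408 \sqrt{537} \approx -4.4917 \cdot 10^{6}$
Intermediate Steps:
$\left(\sqrt{5 Q + 2153} - 1259\right) \left(3463 + 241\right) = \left(\sqrt{5 \left(-1\right) + 2153} - 1259\right) \left(3463 + 241\right) = \left(\sqrt{-5 + 2153} - 1259\right) 3704 = \left(\sqrt{2148} - 1259\right) 3704 = \left(2 \sqrt{537} - 1259\right) 3704 = \left(-1259 + 2 \sqrt{537}\right) 3704 = -4663336 + 7408 \sqrt{537}$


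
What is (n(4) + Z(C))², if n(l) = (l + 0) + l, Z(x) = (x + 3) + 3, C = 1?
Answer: 225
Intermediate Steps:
Z(x) = 6 + x (Z(x) = (3 + x) + 3 = 6 + x)
n(l) = 2*l (n(l) = l + l = 2*l)
(n(4) + Z(C))² = (2*4 + (6 + 1))² = (8 + 7)² = 15² = 225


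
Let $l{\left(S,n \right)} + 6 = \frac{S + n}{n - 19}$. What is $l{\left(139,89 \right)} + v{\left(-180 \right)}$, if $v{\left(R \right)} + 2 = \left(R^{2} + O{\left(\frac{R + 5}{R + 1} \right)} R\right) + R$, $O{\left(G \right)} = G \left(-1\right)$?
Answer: $\frac{202931086}{6265} \approx 32391.0$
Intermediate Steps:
$l{\left(S,n \right)} = -6 + \frac{S + n}{-19 + n}$ ($l{\left(S,n \right)} = -6 + \frac{S + n}{n - 19} = -6 + \frac{S + n}{-19 + n}$)
$O{\left(G \right)} = - G$
$v{\left(R \right)} = -2 + R + R^{2} - \frac{R \left(5 + R\right)}{1 + R}$ ($v{\left(R \right)} = -2 + \left(\left(R^{2} + - \frac{R + 5}{R + 1} R\right) + R\right) = -2 + \left(\left(R^{2} + - \frac{5 + R}{1 + R} R\right) + R\right) = -2 + \left(\left(R^{2} - \frac{R \left(5 + R\right)}{1 + R}\right) + R\right) = -2 + \left(R + R^{2} - \frac{R \left(5 + R\right)}{1 + R}\right) = -2 + R + R^{2} - \frac{R \left(5 + R\right)}{1 + R}$)
$l{\left(139,89 \right)} + v{\left(-180 \right)} = \frac{114 + 139 - 445}{-19 + 89} + \frac{-2 + \left(-180\right)^{2} + \left(-180\right)^{3} - -1080}{1 - 180} = \frac{114 + 139 - 445}{70} + \frac{-2 + 32400 - 5832000 + 1080}{-179} = \frac{1}{70} \left(-192\right) - - \frac{5798522}{179} = - \frac{96}{35} + \frac{5798522}{179} = \frac{202931086}{6265}$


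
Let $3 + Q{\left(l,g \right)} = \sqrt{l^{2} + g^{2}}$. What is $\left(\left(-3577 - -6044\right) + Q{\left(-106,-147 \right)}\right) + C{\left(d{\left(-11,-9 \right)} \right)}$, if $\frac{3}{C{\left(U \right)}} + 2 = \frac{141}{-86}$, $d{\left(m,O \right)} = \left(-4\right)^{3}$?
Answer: $\frac{770974}{313} + \sqrt{32845} \approx 2644.4$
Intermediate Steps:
$d{\left(m,O \right)} = -64$
$C{\left(U \right)} = - \frac{258}{313}$ ($C{\left(U \right)} = \frac{3}{-2 + \frac{141}{-86}} = \frac{3}{-2 + 141 \left(- \frac{1}{86}\right)} = \frac{3}{-2 - \frac{141}{86}} = \frac{3}{- \frac{313}{86}} = 3 \left(- \frac{86}{313}\right) = - \frac{258}{313}$)
$Q{\left(l,g \right)} = -3 + \sqrt{g^{2} + l^{2}}$ ($Q{\left(l,g \right)} = -3 + \sqrt{l^{2} + g^{2}} = -3 + \sqrt{g^{2} + l^{2}}$)
$\left(\left(-3577 - -6044\right) + Q{\left(-106,-147 \right)}\right) + C{\left(d{\left(-11,-9 \right)} \right)} = \left(\left(-3577 - -6044\right) - \left(3 - \sqrt{\left(-147\right)^{2} + \left(-106\right)^{2}}\right)\right) - \frac{258}{313} = \left(\left(-3577 + 6044\right) - \left(3 - \sqrt{21609 + 11236}\right)\right) - \frac{258}{313} = \left(2467 - \left(3 - \sqrt{32845}\right)\right) - \frac{258}{313} = \left(2464 + \sqrt{32845}\right) - \frac{258}{313} = \frac{770974}{313} + \sqrt{32845}$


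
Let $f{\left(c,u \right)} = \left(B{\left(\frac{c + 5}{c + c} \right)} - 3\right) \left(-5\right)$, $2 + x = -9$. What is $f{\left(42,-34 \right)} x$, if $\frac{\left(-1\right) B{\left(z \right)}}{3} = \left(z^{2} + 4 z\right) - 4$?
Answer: $\frac{174185}{2352} \approx 74.058$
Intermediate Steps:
$x = -11$ ($x = -2 - 9 = -11$)
$B{\left(z \right)} = 12 - 12 z - 3 z^{2}$ ($B{\left(z \right)} = - 3 \left(\left(z^{2} + 4 z\right) - 4\right) = - 3 \left(-4 + z^{2} + 4 z\right) = 12 - 12 z - 3 z^{2}$)
$f{\left(c,u \right)} = -45 + \frac{30 \left(5 + c\right)}{c} + \frac{15 \left(5 + c\right)^{2}}{4 c^{2}}$ ($f{\left(c,u \right)} = \left(\left(12 - 12 \frac{c + 5}{c + c} - 3 \left(\frac{c + 5}{c + c}\right)^{2}\right) - 3\right) \left(-5\right) = \left(\left(12 - 12 \frac{5 + c}{2 c} - 3 \left(\frac{5 + c}{2 c}\right)^{2}\right) - 3\right) \left(-5\right) = \left(\left(12 - \frac{6 \left(5 + c\right)}{c} - 3 \frac{\left(5 + c\right)^{2}}{4 c^{2}}\right) - 3\right) \left(-5\right) = \left(\left(12 - \frac{6 \left(5 + c\right)}{c} - \frac{3 \left(5 + c\right)^{2}}{4 c^{2}}\right) - 3\right) \left(-5\right) = \left(9 - \frac{6 \left(5 + c\right)}{c} - \frac{3 \left(5 + c\right)^{2}}{4 c^{2}}\right) \left(-5\right) = -45 + \frac{30 \left(5 + c\right)}{c} + \frac{15 \left(5 + c\right)^{2}}{4 c^{2}}$)
$f{\left(42,-34 \right)} x = \frac{15 \left(25 - 3 \cdot 42^{2} + 50 \cdot 42\right)}{4 \cdot 1764} \left(-11\right) = \frac{15}{4} \cdot \frac{1}{1764} \left(25 - 5292 + 2100\right) \left(-11\right) = \frac{15}{4} \cdot \frac{1}{1764} \left(-3167\right) \left(-11\right) = \left(- \frac{15835}{2352}\right) \left(-11\right) = \frac{174185}{2352}$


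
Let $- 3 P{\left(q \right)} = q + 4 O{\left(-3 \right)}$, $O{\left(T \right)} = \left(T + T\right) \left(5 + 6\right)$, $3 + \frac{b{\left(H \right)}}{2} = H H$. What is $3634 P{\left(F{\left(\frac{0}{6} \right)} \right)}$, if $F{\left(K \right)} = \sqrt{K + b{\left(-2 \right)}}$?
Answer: $319792 - \frac{3634 \sqrt{2}}{3} \approx 3.1808 \cdot 10^{5}$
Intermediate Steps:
$b{\left(H \right)} = -6 + 2 H^{2}$ ($b{\left(H \right)} = -6 + 2 H H = -6 + 2 H^{2}$)
$O{\left(T \right)} = 22 T$ ($O{\left(T \right)} = 2 T 11 = 22 T$)
$F{\left(K \right)} = \sqrt{2 + K}$ ($F{\left(K \right)} = \sqrt{K - \left(6 - 2 \left(-2\right)^{2}\right)} = \sqrt{K + \left(-6 + 2 \cdot 4\right)} = \sqrt{K + \left(-6 + 8\right)} = \sqrt{K + 2} = \sqrt{2 + K}$)
$P{\left(q \right)} = 88 - \frac{q}{3}$ ($P{\left(q \right)} = - \frac{q + 4 \cdot 22 \left(-3\right)}{3} = - \frac{q + 4 \left(-66\right)}{3} = - \frac{q - 264}{3} = - \frac{-264 + q}{3} = 88 - \frac{q}{3}$)
$3634 P{\left(F{\left(\frac{0}{6} \right)} \right)} = 3634 \left(88 - \frac{\sqrt{2 + \frac{0}{6}}}{3}\right) = 3634 \left(88 - \frac{\sqrt{2 + 0 \cdot \frac{1}{6}}}{3}\right) = 3634 \left(88 - \frac{\sqrt{2 + 0}}{3}\right) = 3634 \left(88 - \frac{\sqrt{2}}{3}\right) = 319792 - \frac{3634 \sqrt{2}}{3}$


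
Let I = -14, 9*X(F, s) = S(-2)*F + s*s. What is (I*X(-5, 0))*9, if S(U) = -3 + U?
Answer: -350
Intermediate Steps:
X(F, s) = -5*F/9 + s²/9 (X(F, s) = ((-3 - 2)*F + s*s)/9 = (-5*F + s²)/9 = (s² - 5*F)/9 = -5*F/9 + s²/9)
(I*X(-5, 0))*9 = -14*(-5/9*(-5) + (⅑)*0²)*9 = -14*(25/9 + (⅑)*0)*9 = -14*(25/9 + 0)*9 = -14*25/9*9 = -350/9*9 = -350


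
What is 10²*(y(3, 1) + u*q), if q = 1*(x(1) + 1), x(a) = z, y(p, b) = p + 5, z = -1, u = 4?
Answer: 800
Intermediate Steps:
y(p, b) = 5 + p
x(a) = -1
q = 0 (q = 1*(-1 + 1) = 1*0 = 0)
10²*(y(3, 1) + u*q) = 10²*((5 + 3) + 4*0) = 100*(8 + 0) = 100*8 = 800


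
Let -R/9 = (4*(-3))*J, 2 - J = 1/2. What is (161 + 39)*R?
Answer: 32400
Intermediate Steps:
J = 3/2 (J = 2 - 1/2 = 3/2 ≈ 1.5000)
R = 162 (R = -9*4*(-3)*3/2 = -(-108)*3/2 = -9*(-18) = 162)
(161 + 39)*R = (161 + 39)*162 = 200*162 = 32400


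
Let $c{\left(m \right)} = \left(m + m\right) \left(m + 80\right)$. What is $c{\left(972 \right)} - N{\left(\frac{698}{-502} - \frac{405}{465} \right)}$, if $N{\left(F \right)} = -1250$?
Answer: $2046338$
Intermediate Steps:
$c{\left(m \right)} = 2 m \left(80 + m\right)$
$c{\left(972 \right)} - N{\left(\frac{698}{-502} - \frac{405}{465} \right)} = 2 \cdot 972 \left(80 + 972\right) - -1250 = 2 \cdot 972 \cdot 1052 + 1250 = 2045088 + 1250 = 2046338$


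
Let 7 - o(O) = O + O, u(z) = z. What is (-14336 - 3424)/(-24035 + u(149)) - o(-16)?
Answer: -152299/3981 ≈ -38.256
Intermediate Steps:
o(O) = 7 - 2*O (o(O) = 7 - (O + O) = 7 - 2*O)
(-14336 - 3424)/(-24035 + u(149)) - o(-16) = (-14336 - 3424)/(-24035 + 149) - (7 - 2*(-16)) = -17760/(-23886) - (7 + 32) = -17760*(-1/23886) - 1*39 = 2960/3981 - 39 = -152299/3981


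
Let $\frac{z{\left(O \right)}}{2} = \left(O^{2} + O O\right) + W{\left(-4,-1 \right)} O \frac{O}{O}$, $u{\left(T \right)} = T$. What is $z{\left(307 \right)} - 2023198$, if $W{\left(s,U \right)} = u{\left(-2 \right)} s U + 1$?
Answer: $-1650500$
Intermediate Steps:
$W{\left(s,U \right)} = 1 - 2 U s$ ($W{\left(s,U \right)} = - 2 s U + 1 = - 2 U s + 1 = 1 - 2 U s$)
$z{\left(O \right)} = - 14 O + 4 O^{2}$ ($z{\left(O \right)} = 2 \left(\left(O^{2} + O O\right) + \left(1 - \left(-2\right) \left(-4\right)\right) O \frac{O}{O}\right) = 2 \left(\left(O^{2} + O^{2}\right) + \left(1 - 8\right) O 1\right) = 2 \left(2 O^{2} + - 7 O 1\right) = 2 \left(2 O^{2} - 7 O\right) = 2 \left(- 7 O + 2 O^{2}\right) = - 14 O + 4 O^{2}$)
$z{\left(307 \right)} - 2023198 = 2 \cdot 307 \left(-7 + 2 \cdot 307\right) - 2023198 = 2 \cdot 307 \left(-7 + 614\right) - 2023198 = 2 \cdot 307 \cdot 607 - 2023198 = 372698 - 2023198 = -1650500$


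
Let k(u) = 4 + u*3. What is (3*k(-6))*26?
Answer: -1092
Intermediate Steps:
k(u) = 4 + 3*u
(3*k(-6))*26 = (3*(4 + 3*(-6)))*26 = (3*(4 - 18))*26 = (3*(-14))*26 = -42*26 = -1092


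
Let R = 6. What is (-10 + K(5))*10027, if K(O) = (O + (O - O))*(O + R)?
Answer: 451215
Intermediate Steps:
K(O) = O*(6 + O) (K(O) = (O + (O - O))*(O + 6) = (O + 0)*(6 + O) = O*(6 + O))
(-10 + K(5))*10027 = (-10 + 5*(6 + 5))*10027 = (-10 + 5*11)*10027 = (-10 + 55)*10027 = 45*10027 = 451215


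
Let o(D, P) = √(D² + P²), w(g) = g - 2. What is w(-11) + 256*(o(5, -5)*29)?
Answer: -13 + 37120*√2 ≈ 52483.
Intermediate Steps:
w(g) = -2 + g
w(-11) + 256*(o(5, -5)*29) = (-2 - 11) + 256*(√(5² + (-5)²)*29) = -13 + 256*(√(25 + 25)*29) = -13 + 256*(√50*29) = -13 + 256*((5*√2)*29) = -13 + 256*(145*√2) = -13 + 37120*√2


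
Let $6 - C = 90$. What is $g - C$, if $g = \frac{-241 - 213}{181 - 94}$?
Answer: $\frac{6854}{87} \approx 78.782$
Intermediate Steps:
$g = - \frac{454}{87} \approx -5.2184$
$C = -84$ ($C = 6 - 90 = -84$)
$g - C = - \frac{454}{87} - -84 = - \frac{454}{87} + 84 = \frac{6854}{87}$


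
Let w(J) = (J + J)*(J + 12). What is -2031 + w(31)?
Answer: 635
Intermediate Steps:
w(J) = 2*J*(12 + J) (w(J) = (2*J)*(12 + J) = 2*J*(12 + J))
-2031 + w(31) = -2031 + 2*31*(12 + 31) = -2031 + 2*31*43 = -2031 + 2666 = 635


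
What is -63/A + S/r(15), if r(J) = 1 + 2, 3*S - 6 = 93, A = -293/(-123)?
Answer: -4526/293 ≈ -15.447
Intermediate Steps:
A = 293/123 (A = -293*(-1/123) = 293/123 ≈ 2.3821)
S = 33 (S = 2 + (⅓)*93 = 2 + 31 = 33)
r(J) = 3
-63/A + S/r(15) = -63/293/123 + 33/3 = -63*123/293 + 33*(⅓) = -7749/293 + 11 = -4526/293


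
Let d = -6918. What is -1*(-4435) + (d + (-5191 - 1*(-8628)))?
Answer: 954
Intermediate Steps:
-1*(-4435) + (d + (-5191 - 1*(-8628))) = -1*(-4435) + (-6918 + (-5191 - 1*(-8628))) = 4435 + (-6918 + (-5191 + 8628)) = 4435 + (-6918 + 3437) = 4435 - 3481 = 954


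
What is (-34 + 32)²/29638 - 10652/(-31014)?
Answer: 78957008/229798233 ≈ 0.34359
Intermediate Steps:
(-34 + 32)²/29638 - 10652/(-31014) = (-2)²*(1/29638) - 10652*(-1/31014) = 4*(1/29638) + 5326/15507 = 2/14819 + 5326/15507 = 78957008/229798233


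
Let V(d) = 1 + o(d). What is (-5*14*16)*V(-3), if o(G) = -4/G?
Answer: -7840/3 ≈ -2613.3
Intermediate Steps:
V(d) = 1 - 4/d
(-5*14*16)*V(-3) = (-5*14*16)*((-4 - 3)/(-3)) = (-70*16)*(-1/3*(-7)) = -1120*7/3 = -7840/3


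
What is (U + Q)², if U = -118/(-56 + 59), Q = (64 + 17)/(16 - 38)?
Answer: 8059921/4356 ≈ 1850.3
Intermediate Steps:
Q = -81/22 (Q = 81/(-22) = 81*(-1/22) = -81/22 ≈ -3.6818)
U = -118/3 ≈ -39.333
(U + Q)² = (-118/3 - 81/22)² = (-2839/66)² = 8059921/4356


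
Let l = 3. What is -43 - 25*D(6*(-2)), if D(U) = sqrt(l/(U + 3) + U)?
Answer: -43 - 25*I*sqrt(111)/3 ≈ -43.0 - 87.797*I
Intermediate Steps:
D(U) = sqrt(U + 3/(3 + U)) (D(U) = sqrt(3/(U + 3) + U) = sqrt(3/(3 + U) + U) = sqrt(U + 3/(3 + U)))
-43 - 25*D(6*(-2)) = -43 - 25*sqrt(3 + (6*(-2))*(3 + 6*(-2)))*(I/3) = -43 - 25*sqrt(3 - 12*(3 - 12))*(I/3) = -43 - 25*sqrt(3 - 12*(-9))*(I/3) = -43 - 25*I*sqrt(3 + 108)/3 = -43 - 25*I*sqrt(111)/3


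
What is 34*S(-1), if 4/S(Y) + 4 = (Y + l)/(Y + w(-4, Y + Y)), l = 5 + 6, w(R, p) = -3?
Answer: -272/13 ≈ -20.923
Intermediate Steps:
l = 11
S(Y) = 4/(-4 + (11 + Y)/(-3 + Y)) (S(Y) = 4/(-4 + (Y + 11)/(Y - 3)) = 4/(-4 + (11 + Y)/(-3 + Y)))
34*S(-1) = 34*(4*(3 - 1*(-1))/(-23 + 3*(-1))) = 34*(4*(3 + 1)/(-23 - 3)) = 34*(4*4/(-26)) = 34*(4*(-1/26)*4) = 34*(-8/13) = -272/13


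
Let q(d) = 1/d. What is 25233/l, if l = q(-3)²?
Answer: 227097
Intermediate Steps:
l = ⅑ (l = (1/(-3))² = (-⅓)² = ⅑ ≈ 0.11111)
25233/l = 25233/(⅑) = 25233*9 = 227097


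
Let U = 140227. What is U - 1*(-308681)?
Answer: 448908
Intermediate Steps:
U - 1*(-308681) = 140227 - 1*(-308681) = 140227 + 308681 = 448908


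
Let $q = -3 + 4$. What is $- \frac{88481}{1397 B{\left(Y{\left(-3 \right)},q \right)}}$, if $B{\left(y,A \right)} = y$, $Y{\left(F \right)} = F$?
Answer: $\frac{88481}{4191} \approx 21.112$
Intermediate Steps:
$q = 1$
$- \frac{88481}{1397 B{\left(Y{\left(-3 \right)},q \right)}} = - \frac{88481}{1397 \left(-3\right)} = - \frac{88481}{-4191} = \left(-88481\right) \left(- \frac{1}{4191}\right) = \frac{88481}{4191}$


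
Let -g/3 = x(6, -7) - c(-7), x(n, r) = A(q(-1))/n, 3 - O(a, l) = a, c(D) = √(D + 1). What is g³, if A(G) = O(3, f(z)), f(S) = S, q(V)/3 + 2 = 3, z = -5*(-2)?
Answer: -162*I*√6 ≈ -396.82*I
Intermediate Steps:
z = 10
q(V) = 3 (q(V) = -6 + 3*3 = -6 + 9 = 3)
c(D) = √(1 + D)
O(a, l) = 3 - a
A(G) = 0 (A(G) = 3 - 1*3 = 3 - 3 = 0)
x(n, r) = 0 (x(n, r) = 0/n = 0)
g = 3*I*√6 (g = -3*(0 - √(1 - 7)) = -3*(0 - √(-6)) = -3*(0 - I*√6) = -(-3)*I*√6 = 3*I*√6 ≈ 7.3485*I)
g³ = (3*I*√6)³ = -162*I*√6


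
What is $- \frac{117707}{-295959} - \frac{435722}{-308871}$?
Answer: $\frac{55104042065}{30471050763} \approx 1.8084$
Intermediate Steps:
$- \frac{117707}{-295959} - \frac{435722}{-308871} = \left(-117707\right) \left(- \frac{1}{295959}\right) - - \frac{435722}{308871} = \frac{117707}{295959} + \frac{435722}{308871} = \frac{55104042065}{30471050763}$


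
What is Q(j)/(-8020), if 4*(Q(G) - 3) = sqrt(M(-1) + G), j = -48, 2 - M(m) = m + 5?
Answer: -3/8020 - I*sqrt(2)/6416 ≈ -0.00037406 - 0.00022042*I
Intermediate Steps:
M(m) = -3 - m (M(m) = 2 - (m + 5) = 2 - (5 + m) = 2 + (-5 - m) = -3 - m)
Q(G) = 3 + sqrt(-2 + G)/4 (Q(G) = 3 + sqrt((-3 - 1*(-1)) + G)/4 = 3 + sqrt((-3 + 1) + G)/4 = 3 + sqrt(-2 + G)/4)
Q(j)/(-8020) = (3 + sqrt(-2 - 48)/4)/(-8020) = (3 + sqrt(-50)/4)*(-1/8020) = (3 + (5*I*sqrt(2))/4)*(-1/8020) = (3 + 5*I*sqrt(2)/4)*(-1/8020) = -3/8020 - I*sqrt(2)/6416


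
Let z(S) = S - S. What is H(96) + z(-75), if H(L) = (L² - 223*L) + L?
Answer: -12096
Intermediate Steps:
z(S) = 0
H(L) = L² - 222*L
H(96) + z(-75) = 96*(-222 + 96) + 0 = 96*(-126) + 0 = -12096 + 0 = -12096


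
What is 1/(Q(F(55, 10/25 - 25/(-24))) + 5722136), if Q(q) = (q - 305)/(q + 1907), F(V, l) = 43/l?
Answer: 335071/1917321784051 ≈ 1.7476e-7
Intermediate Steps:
Q(q) = (-305 + q)/(1907 + q)
1/(Q(F(55, 10/25 - 25/(-24))) + 5722136) = 1/((-305 + 43/(10/25 - 25/(-24)))/(1907 + 43/(10/25 - 25/(-24))) + 5722136) = 1/((-305 + 43/(10*(1/25) - 25*(-1/24)))/(1907 + 43/(10*(1/25) - 25*(-1/24))) + 5722136) = 1/((-305 + 43/(⅖ + 25/24))/(1907 + 43/(⅖ + 25/24)) + 5722136) = 1/((-305 + 43/(173/120))/(1907 + 43/(173/120)) + 5722136) = 1/((-305 + 43*(120/173))/(1907 + 43*(120/173)) + 5722136) = 1/((-305 + 5160/173)/(1907 + 5160/173) + 5722136) = 1/(-47605/173/(335071/173) + 5722136) = 1/((173/335071)*(-47605/173) + 5722136) = 1/(-47605/335071 + 5722136) = 1/(1917321784051/335071) = 335071/1917321784051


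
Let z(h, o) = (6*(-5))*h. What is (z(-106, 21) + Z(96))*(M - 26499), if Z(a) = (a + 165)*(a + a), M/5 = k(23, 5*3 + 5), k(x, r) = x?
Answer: -1406056128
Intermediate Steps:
M = 115 (M = 5*23 = 115)
z(h, o) = -30*h
Z(a) = 2*a*(165 + a) (Z(a) = (165 + a)*(2*a) = 2*a*(165 + a))
(z(-106, 21) + Z(96))*(M - 26499) = (-30*(-106) + 2*96*(165 + 96))*(115 - 26499) = (3180 + 2*96*261)*(-26384) = (3180 + 50112)*(-26384) = 53292*(-26384) = -1406056128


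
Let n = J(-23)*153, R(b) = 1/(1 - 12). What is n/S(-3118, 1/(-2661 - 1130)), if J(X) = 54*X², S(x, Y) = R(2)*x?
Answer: 24038289/1559 ≈ 15419.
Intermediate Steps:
R(b) = -1/11 (R(b) = 1/(-11) = -1/11)
S(x, Y) = -x/11
n = 4370598 (n = (54*(-23)²)*153 = (54*529)*153 = 28566*153 = 4370598)
n/S(-3118, 1/(-2661 - 1130)) = 4370598/((-1/11*(-3118))) = 4370598/(3118/11) = 4370598*(11/3118) = 24038289/1559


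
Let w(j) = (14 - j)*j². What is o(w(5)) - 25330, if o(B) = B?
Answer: -25105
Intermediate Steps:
w(j) = j²*(14 - j)
o(w(5)) - 25330 = 5²*(14 - 1*5) - 25330 = 25*(14 - 5) - 25330 = 25*9 - 25330 = 225 - 25330 = -25105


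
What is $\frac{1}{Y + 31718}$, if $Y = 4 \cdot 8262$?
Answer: $\frac{1}{64766} \approx 1.544 \cdot 10^{-5}$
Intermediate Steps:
$Y = 33048$
$\frac{1}{Y + 31718} = \frac{1}{33048 + 31718} = \frac{1}{64766}$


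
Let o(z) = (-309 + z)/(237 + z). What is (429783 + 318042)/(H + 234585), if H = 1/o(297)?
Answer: 1495650/469081 ≈ 3.1885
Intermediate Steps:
o(z) = (-309 + z)/(237 + z)
H = -89/2 (H = 1/((-309 + 297)/(237 + 297)) = 1/(-12/534) = 1/((1/534)*(-12)) = 1/(-2/89) = -89/2 ≈ -44.500)
(429783 + 318042)/(H + 234585) = (429783 + 318042)/(-89/2 + 234585) = 747825/(469081/2) = 747825*(2/469081) = 1495650/469081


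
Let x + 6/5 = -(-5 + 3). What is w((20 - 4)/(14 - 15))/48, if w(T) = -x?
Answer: -1/60 ≈ -0.016667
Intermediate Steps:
x = ⅘ (x = -6/5 - (-5 + 3) = -6/5 - 1*(-2) = -6/5 + 2 = ⅘ ≈ 0.80000)
w(T) = -⅘ (w(T) = -1*⅘ = -⅘)
w((20 - 4)/(14 - 15))/48 = -⅘/48 = (1/48)*(-⅘) = -1/60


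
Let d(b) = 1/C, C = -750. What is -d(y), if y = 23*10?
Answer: 1/750 ≈ 0.0013333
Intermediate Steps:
y = 230
d(b) = -1/750 (d(b) = 1/(-750) = -1/750)
-d(y) = -1*(-1/750) = 1/750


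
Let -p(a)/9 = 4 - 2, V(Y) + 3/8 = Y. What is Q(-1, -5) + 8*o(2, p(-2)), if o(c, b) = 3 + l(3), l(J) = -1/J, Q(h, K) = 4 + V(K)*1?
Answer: 479/24 ≈ 19.958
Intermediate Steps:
V(Y) = -3/8 + Y
Q(h, K) = 29/8 + K (Q(h, K) = 4 + (-3/8 + K)*1 = 4 + (-3/8 + K) = 29/8 + K)
p(a) = -18 (p(a) = -9*(4 - 2) = -9*2 = -18)
o(c, b) = 8/3 (o(c, b) = 3 - 1/3 = 3 - 1*⅓ = 3 - ⅓ = 8/3)
Q(-1, -5) + 8*o(2, p(-2)) = (29/8 - 5) + 8*(8/3) = -11/8 + 64/3 = 479/24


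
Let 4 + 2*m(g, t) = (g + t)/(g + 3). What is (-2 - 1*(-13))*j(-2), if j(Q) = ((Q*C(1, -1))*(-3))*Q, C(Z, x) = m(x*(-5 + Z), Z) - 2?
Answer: 3366/7 ≈ 480.86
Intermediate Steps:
m(g, t) = -2 + (g + t)/(2*(3 + g)) (m(g, t) = -2 + ((g + t)/(g + 3))/2 = -2 + ((g + t)/(3 + g))/2 = -2 + (g + t)/(2*(3 + g)))
C(Z, x) = -2 + (-12 + Z - 3*x*(-5 + Z))/(2*(3 + x*(-5 + Z))) (C(Z, x) = (-12 + Z - 3*x*(-5 + Z))/(2*(3 + x*(-5 + Z))) - 2 = -2 + (-12 + Z - 3*x*(-5 + Z))/(2*(3 + x*(-5 + Z))))
j(Q) = 153*Q²/14 (j(Q) = ((Q*((-24 + 1 - 7*(-1)*(-5 + 1))/(2*(3 - (-5 + 1)))))*(-3))*Q = ((Q*((-24 + 1 - 7*(-1)*(-4))/(2*(3 - 1*(-4)))))*(-3))*Q = ((Q*((-24 + 1 - 28)/(2*(3 + 4))))*(-3))*Q = ((Q*((½)*(-51)/7))*(-3))*Q = ((Q*((½)*(⅐)*(-51)))*(-3))*Q = ((Q*(-51/14))*(-3))*Q = (-51*Q/14*(-3))*Q = (153*Q/14)*Q = 153*Q²/14)
(-2 - 1*(-13))*j(-2) = (-2 - 1*(-13))*((153/14)*(-2)²) = (-2 + 13)*((153/14)*4) = 11*(306/7) = 3366/7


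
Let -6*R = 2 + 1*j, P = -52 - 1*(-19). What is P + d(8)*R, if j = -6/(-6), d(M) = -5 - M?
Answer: -53/2 ≈ -26.500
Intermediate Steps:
j = 1 (j = -6*(-⅙) = 1)
P = -33 (P = -52 + 19 = -33)
R = -½ (R = -(2 + 1*1)/6 = -(2 + 1)/6 = -⅙*3 = -½ ≈ -0.50000)
P + d(8)*R = -33 + (-5 - 1*8)*(-½) = -33 + (-5 - 8)*(-½) = -33 - 13*(-½) = -33 + 13/2 = -53/2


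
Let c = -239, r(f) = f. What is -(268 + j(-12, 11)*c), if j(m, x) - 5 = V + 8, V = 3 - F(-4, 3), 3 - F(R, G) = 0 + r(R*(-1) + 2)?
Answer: 4273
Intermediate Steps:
F(R, G) = 1 + R (F(R, G) = 3 - (0 + (R*(-1) + 2)) = 3 - (0 + (-R + 2)) = 3 - (0 + (2 - R)) = 3 - (2 - R) = 3 + (-2 + R) = 1 + R)
V = 6 (V = 3 - (1 - 4) = 3 - 1*(-3) = 3 + 3 = 6)
j(m, x) = 19 (j(m, x) = 5 + (6 + 8) = 5 + 14 = 19)
-(268 + j(-12, 11)*c) = -(268 + 19*(-239)) = -(268 - 4541) = -1*(-4273) = 4273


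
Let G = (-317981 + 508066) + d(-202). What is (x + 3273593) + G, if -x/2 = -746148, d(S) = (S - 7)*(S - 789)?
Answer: 5163093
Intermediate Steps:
d(S) = (-789 + S)*(-7 + S) (d(S) = (-7 + S)*(-789 + S) = (-789 + S)*(-7 + S))
x = 1492296 (x = -2*(-746148) = 1492296)
G = 397204 (G = (-317981 + 508066) + (5523 + (-202)² - 796*(-202)) = 190085 + (5523 + 40804 + 160792) = 190085 + 207119 = 397204)
(x + 3273593) + G = (1492296 + 3273593) + 397204 = 4765889 + 397204 = 5163093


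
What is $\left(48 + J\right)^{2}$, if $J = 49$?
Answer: $9409$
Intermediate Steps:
$\left(48 + J\right)^{2} = \left(48 + 49\right)^{2} = 97^{2} = 9409$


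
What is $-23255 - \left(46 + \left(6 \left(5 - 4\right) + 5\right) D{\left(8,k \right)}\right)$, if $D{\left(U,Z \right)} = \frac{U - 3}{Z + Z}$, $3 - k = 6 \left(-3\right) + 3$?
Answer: $- \frac{838891}{36} \approx -23303.0$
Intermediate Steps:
$k = 18$ ($k = 3 - \left(6 \left(-3\right) + 3\right) = 3 - \left(-18 + 3\right) = 3 - -15 = 3 + 15 = 18$)
$D{\left(U,Z \right)} = \frac{-3 + U}{2 Z}$
$-23255 - \left(46 + \left(6 \left(5 - 4\right) + 5\right) D{\left(8,k \right)}\right) = -23255 - \left(46 + \left(6 \left(5 - 4\right) + 5\right) \frac{-3 + 8}{2 \cdot 18}\right) = -23255 - \left(46 + \left(6 \cdot 1 + 5\right) \frac{1}{2} \cdot \frac{1}{18} \cdot 5\right) = -23255 - \left(46 + \left(6 + 5\right) \frac{5}{36}\right) = -23255 - \left(46 + 11 \cdot \frac{5}{36}\right) = -23255 - \left(46 + \frac{55}{36}\right) = -23255 - \frac{1711}{36} = - \frac{838891}{36}$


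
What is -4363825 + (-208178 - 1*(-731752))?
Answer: -3840251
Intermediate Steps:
-4363825 + (-208178 - 1*(-731752)) = -4363825 + (-208178 + 731752) = -4363825 + 523574 = -3840251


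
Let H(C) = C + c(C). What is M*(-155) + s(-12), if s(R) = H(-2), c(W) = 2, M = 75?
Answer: -11625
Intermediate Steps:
H(C) = 2 + C (H(C) = C + 2 = 2 + C)
s(R) = 0 (s(R) = 2 - 2 = 0)
M*(-155) + s(-12) = 75*(-155) + 0 = -11625 + 0 = -11625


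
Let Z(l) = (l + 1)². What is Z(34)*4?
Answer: 4900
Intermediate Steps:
Z(l) = (1 + l)²
Z(34)*4 = (1 + 34)²*4 = 35²*4 = 1225*4 = 4900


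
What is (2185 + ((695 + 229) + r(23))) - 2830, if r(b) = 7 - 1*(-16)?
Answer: 302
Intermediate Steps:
r(b) = 23 (r(b) = 7 + 16 = 23)
(2185 + ((695 + 229) + r(23))) - 2830 = (2185 + ((695 + 229) + 23)) - 2830 = (2185 + (924 + 23)) - 2830 = (2185 + 947) - 2830 = 3132 - 2830 = 302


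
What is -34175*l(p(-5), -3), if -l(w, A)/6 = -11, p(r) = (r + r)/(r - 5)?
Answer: -2255550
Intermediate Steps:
p(r) = 2*r/(-5 + r) (p(r) = (2*r)/(-5 + r) = 2*r/(-5 + r))
l(w, A) = 66 (l(w, A) = -6*(-11) = 66)
-34175*l(p(-5), -3) = -34175*66 = -2255550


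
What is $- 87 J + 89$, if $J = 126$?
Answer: $-10873$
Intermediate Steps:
$- 87 J + 89 = \left(-87\right) 126 + 89 = -10962 + 89 = -10873$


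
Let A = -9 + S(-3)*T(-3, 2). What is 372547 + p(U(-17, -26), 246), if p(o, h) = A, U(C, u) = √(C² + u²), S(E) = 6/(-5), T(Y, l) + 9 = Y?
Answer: 1862762/5 ≈ 3.7255e+5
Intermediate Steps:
T(Y, l) = -9 + Y
S(E) = -6/5 (S(E) = 6*(-⅕) = -6/5)
A = 27/5 (A = -9 - 6*(-9 - 3)/5 = -9 - 6/5*(-12) = -9 + 72/5 = 27/5 ≈ 5.4000)
p(o, h) = 27/5
372547 + p(U(-17, -26), 246) = 372547 + 27/5 = 1862762/5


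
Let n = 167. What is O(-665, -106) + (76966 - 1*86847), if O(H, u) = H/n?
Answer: -1650792/167 ≈ -9885.0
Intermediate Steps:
O(H, u) = H/167
O(-665, -106) + (76966 - 1*86847) = (1/167)*(-665) + (76966 - 1*86847) = -665/167 + (76966 - 86847) = -665/167 - 9881 = -1650792/167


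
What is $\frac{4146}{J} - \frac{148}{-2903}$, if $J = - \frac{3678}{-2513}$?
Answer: $\frac{5041100873}{1779539} \approx 2832.8$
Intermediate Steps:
$J = \frac{3678}{2513}$ ($J = \left(-3678\right) \left(- \frac{1}{2513}\right) = \frac{3678}{2513} \approx 1.4636$)
$\frac{4146}{J} - \frac{148}{-2903} = \frac{4146}{\frac{3678}{2513}} - \frac{148}{-2903} = 4146 \cdot \frac{2513}{3678} - - \frac{148}{2903} = \frac{1736483}{613} + \frac{148}{2903} = \frac{5041100873}{1779539}$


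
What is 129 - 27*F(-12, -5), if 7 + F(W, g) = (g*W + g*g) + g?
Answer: -1842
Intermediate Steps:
F(W, g) = -7 + g + g² + W*g (F(W, g) = -7 + ((g*W + g*g) + g) = -7 + ((W*g + g²) + g) = -7 + ((g² + W*g) + g) = -7 + (g + g² + W*g) = -7 + g + g² + W*g)
129 - 27*F(-12, -5) = 129 - 27*(-7 - 5 + (-5)² - 12*(-5)) = 129 - 27*(-7 - 5 + 25 + 60) = 129 - 27*73 = 129 - 1971 = -1842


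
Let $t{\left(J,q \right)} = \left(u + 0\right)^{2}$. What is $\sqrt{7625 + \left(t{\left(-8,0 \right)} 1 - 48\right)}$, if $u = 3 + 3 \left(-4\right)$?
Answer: $\sqrt{7658} \approx 87.51$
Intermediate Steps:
$u = -9$ ($u = 3 - 12 = -9$)
$t{\left(J,q \right)} = 81$ ($t{\left(J,q \right)} = \left(-9 + 0\right)^{2} = \left(-9\right)^{2} = 81$)
$\sqrt{7625 + \left(t{\left(-8,0 \right)} 1 - 48\right)} = \sqrt{7625 + \left(81 \cdot 1 - 48\right)} = \sqrt{7625 + \left(81 - 48\right)} = \sqrt{7625 + 33} = \sqrt{7658}$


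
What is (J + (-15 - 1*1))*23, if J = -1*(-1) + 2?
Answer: -299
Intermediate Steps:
J = 3 (J = 1 + 2 = 3)
(J + (-15 - 1*1))*23 = (3 + (-15 - 1*1))*23 = (3 + (-15 - 1))*23 = (3 - 16)*23 = -13*23 = -299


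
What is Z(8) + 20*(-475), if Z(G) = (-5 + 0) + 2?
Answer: -9503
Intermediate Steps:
Z(G) = -3 (Z(G) = -5 + 2 = -3)
Z(8) + 20*(-475) = -3 + 20*(-475) = -3 - 9500 = -9503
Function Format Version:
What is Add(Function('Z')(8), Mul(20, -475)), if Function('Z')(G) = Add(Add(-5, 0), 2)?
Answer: -9503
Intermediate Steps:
Function('Z')(G) = -3 (Function('Z')(G) = Add(-5, 2) = -3)
Add(Function('Z')(8), Mul(20, -475)) = Add(-3, Mul(20, -475)) = Add(-3, -9500) = -9503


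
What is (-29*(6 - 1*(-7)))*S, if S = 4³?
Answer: -24128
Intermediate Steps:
S = 64
(-29*(6 - 1*(-7)))*S = -29*(6 - 1*(-7))*64 = -29*(6 + 7)*64 = -29*13*64 = -377*64 = -24128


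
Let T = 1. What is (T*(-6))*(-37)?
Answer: 222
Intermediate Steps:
(T*(-6))*(-37) = (1*(-6))*(-37) = -6*(-37) = 222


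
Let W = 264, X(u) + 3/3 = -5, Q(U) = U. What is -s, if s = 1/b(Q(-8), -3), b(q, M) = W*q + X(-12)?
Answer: 1/2118 ≈ 0.00047214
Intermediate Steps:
X(u) = -6 (X(u) = -1 - 5 = -6)
b(q, M) = -6 + 264*q (b(q, M) = 264*q - 6 = -6 + 264*q)
s = -1/2118 (s = 1/(-6 + 264*(-8)) = 1/(-6 - 2112) = 1/(-2118) = -1/2118 ≈ -0.00047214)
-s = -1*(-1/2118) = 1/2118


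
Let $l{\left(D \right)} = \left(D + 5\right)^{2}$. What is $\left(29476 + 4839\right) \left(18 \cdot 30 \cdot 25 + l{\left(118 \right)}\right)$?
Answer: $982404135$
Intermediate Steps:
$l{\left(D \right)} = \left(5 + D\right)^{2}$
$\left(29476 + 4839\right) \left(18 \cdot 30 \cdot 25 + l{\left(118 \right)}\right) = \left(29476 + 4839\right) \left(18 \cdot 30 \cdot 25 + \left(5 + 118\right)^{2}\right) = 34315 \left(540 \cdot 25 + 123^{2}\right) = 34315 \left(13500 + 15129\right) = 34315 \cdot 28629 = 982404135$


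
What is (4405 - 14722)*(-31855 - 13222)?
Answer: 465059409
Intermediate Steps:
(4405 - 14722)*(-31855 - 13222) = -10317*(-45077) = 465059409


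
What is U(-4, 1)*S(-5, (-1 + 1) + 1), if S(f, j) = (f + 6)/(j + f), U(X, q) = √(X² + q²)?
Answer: -√17/4 ≈ -1.0308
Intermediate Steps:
S(f, j) = (6 + f)/(f + j)
U(-4, 1)*S(-5, (-1 + 1) + 1) = √((-4)² + 1²)*((6 - 5)/(-5 + ((-1 + 1) + 1))) = √(16 + 1)*(1/(-5 + (0 + 1))) = √17*(1/(-5 + 1)) = √17*(1/(-4)) = √17*(-¼*1) = √17*(-¼) = -√17/4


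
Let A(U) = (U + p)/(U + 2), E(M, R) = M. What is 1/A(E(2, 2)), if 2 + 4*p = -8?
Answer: -8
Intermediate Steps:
p = -5/2 (p = -½ + (¼)*(-8) = -½ - 2 = -5/2 ≈ -2.5000)
A(U) = (-5/2 + U)/(2 + U) (A(U) = (U - 5/2)/(U + 2) = (-5/2 + U)/(2 + U))
1/A(E(2, 2)) = 1/((-5/2 + 2)/(2 + 2)) = 1/(-½/4) = 1/((¼)*(-½)) = 1/(-⅛) = -8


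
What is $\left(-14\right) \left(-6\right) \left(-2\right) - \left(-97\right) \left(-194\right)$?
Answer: $-18986$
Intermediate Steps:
$\left(-14\right) \left(-6\right) \left(-2\right) - \left(-97\right) \left(-194\right) = 84 \left(-2\right) - 18818 = -168 - 18818 = -18986$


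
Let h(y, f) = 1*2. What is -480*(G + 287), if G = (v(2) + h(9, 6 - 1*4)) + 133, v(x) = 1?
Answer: -203040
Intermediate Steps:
h(y, f) = 2
G = 136 (G = (1 + 2) + 133 = 3 + 133 = 136)
-480*(G + 287) = -480*(136 + 287) = -480*423 = -203040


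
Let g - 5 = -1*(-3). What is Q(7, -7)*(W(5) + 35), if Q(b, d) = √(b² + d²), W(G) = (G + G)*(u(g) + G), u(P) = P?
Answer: 1155*√2 ≈ 1633.4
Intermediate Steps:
g = 8 (g = 5 - 1*(-3) = 5 + 3 = 8)
W(G) = 2*G*(8 + G) (W(G) = (G + G)*(8 + G) = (2*G)*(8 + G) = 2*G*(8 + G))
Q(7, -7)*(W(5) + 35) = √(7² + (-7)²)*(2*5*(8 + 5) + 35) = √(49 + 49)*(2*5*13 + 35) = √98*(130 + 35) = (7*√2)*165 = 1155*√2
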